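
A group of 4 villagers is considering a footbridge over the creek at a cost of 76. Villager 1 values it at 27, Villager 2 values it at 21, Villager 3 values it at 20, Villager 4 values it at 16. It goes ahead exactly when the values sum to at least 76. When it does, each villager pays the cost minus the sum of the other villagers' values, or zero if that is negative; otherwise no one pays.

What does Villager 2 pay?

13

Total value 84 ≥ cost 76, so the project is built.
The other villagers' values sum to 63.
Cost minus that sum is 76 - 63 = 13.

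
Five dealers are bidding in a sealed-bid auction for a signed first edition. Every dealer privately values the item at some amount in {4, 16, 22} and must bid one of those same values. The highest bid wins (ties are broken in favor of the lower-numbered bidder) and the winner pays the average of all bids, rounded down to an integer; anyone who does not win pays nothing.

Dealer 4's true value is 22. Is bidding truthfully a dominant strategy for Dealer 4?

No

Consider the case where Dealer 1 bids 4, Dealer 2 bids 4, Dealer 3 bids 4 and Dealer 5 bids 4.
Truthful bid 22: wins, pays 7, utility 22 - 7 = 15.
Bid 16 instead: wins, pays 6, utility 22 - 6 = 16.
Since 16 > 15, bidding 16 is strictly better here, so truthful bidding is not dominant.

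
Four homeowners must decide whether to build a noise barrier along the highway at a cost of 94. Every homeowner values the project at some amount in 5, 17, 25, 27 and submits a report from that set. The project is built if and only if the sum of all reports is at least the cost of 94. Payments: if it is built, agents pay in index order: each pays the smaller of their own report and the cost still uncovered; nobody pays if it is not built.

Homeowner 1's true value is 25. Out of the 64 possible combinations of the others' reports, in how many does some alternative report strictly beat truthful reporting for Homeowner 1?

7

Others report (25, 25, 27): truth gives 0; report 17 gives 8 > 0. Violating.
Others report (25, 27, 25): truth gives 0; report 17 gives 8 > 0. Violating.
Others report (25, 27, 27): truth gives 0; report 17 gives 8 > 0. Violating.
Others report (27, 25, 25): truth gives 0; report 17 gives 8 > 0. Violating.
Others report (5, 5, 5): truth gives 0; no alternative beats it.
Others report (5, 5, 17): truth gives 0; no alternative beats it.
(Checking all 64 profiles: 7 have a profitable deviation, 57 do not.)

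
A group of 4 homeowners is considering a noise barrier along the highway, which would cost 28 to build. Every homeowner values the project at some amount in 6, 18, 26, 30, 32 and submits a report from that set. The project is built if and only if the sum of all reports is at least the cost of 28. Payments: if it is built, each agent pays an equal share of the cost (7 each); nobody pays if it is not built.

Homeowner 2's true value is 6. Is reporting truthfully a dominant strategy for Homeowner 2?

Yes

Check each profile of the others' reports and compare truth against every alternative report.
Others report (6, 6, 6): truth gives 0, best alternative gives -1.
Others report (6, 6, 18): truth gives -1, best alternative gives -1.
Others report (6, 6, 26): truth gives -1, best alternative gives -1.
Others report (6, 6, 30): truth gives -1, best alternative gives -1.
Others report (6, 6, 32): truth gives -1, best alternative gives -1.
Others report (6, 18, 6): truth gives -1, best alternative gives -1.
(Remaining 119 profiles checked similarly; truth is weakly best in each.)
In every case the truthful report is at least as good as any alternative, so it is a dominant strategy.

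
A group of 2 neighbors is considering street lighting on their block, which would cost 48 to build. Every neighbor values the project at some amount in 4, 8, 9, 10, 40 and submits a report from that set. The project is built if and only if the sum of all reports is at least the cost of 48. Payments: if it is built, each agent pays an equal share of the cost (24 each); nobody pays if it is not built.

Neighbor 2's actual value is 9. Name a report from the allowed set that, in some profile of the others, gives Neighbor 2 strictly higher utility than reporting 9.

Suppose Neighbor 1 reports 40.
Report 9: project built, pays 24, utility 9 - 24 = -15.
Report 4: project not built, utility 0.
So reporting 4 beats truth here (0 > -15).

4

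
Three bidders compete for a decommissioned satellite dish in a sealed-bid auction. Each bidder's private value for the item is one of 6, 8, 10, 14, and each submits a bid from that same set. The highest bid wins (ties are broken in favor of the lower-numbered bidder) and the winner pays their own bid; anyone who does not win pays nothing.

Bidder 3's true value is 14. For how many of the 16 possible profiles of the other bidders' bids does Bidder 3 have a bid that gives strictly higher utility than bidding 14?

Others bid (6, 6): truth gives 0; bid 8 gives 6 > 0. Violating.
Others bid (6, 8): truth gives 0; bid 10 gives 4 > 0. Violating.
Others bid (8, 6): truth gives 0; bid 10 gives 4 > 0. Violating.
Others bid (8, 8): truth gives 0; bid 10 gives 4 > 0. Violating.
Others bid (6, 10): truth gives 0; no alternative beats it.
Others bid (6, 14): truth gives 0; no alternative beats it.
(Checking all 16 profiles: 4 have a profitable deviation, 12 do not.)

4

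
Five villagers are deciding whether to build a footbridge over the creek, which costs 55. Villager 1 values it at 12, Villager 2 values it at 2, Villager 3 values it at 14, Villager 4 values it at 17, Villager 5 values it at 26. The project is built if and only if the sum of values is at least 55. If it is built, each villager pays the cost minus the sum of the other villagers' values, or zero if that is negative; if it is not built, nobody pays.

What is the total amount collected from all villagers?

11

Total value 71 ≥ cost 55, so it is built.
Villager 1: others sum to 59; max(0, 55 - 59) = 0.
Villager 2: others sum to 69; max(0, 55 - 69) = 0.
Villager 3: others sum to 57; max(0, 55 - 57) = 0.
Villager 4: others sum to 54; max(0, 55 - 54) = 1.
Villager 5: others sum to 45; max(0, 55 - 45) = 10.
Total collected = 0 + 0 + 0 + 1 + 10 = 11.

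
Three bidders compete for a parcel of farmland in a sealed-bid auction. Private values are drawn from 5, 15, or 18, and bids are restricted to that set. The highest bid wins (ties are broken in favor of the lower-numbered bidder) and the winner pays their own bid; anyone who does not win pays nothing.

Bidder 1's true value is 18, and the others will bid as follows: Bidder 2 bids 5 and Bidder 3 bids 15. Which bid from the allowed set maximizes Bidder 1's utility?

Bid 5: loses, pays 0, utility 0.
Bid 15: wins, pays 15, utility 18 - 15 = 3.
Bid 18: wins, pays 18, utility 18 - 18 = 0.
The best choice is 15 with utility 3.

15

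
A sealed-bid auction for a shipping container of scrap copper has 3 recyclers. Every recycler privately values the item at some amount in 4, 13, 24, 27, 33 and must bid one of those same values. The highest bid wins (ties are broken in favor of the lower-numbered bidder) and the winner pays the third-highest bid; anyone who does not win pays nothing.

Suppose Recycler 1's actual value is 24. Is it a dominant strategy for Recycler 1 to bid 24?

Consider the case where Recycler 2 bids 4 and Recycler 3 bids 27.
Truthful bid 24: loses, pays 0, utility 0.
Bid 27 instead: wins, pays 4, utility 24 - 4 = 20.
Since 20 > 0, bidding 27 is strictly better here, so truthful bidding is not dominant.

No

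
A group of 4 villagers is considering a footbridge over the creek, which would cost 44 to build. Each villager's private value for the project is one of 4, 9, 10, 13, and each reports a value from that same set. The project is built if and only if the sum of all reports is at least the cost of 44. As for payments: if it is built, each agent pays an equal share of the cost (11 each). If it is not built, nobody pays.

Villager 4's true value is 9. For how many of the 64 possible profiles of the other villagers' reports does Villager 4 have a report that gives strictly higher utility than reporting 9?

Others report (9, 13, 13): truth gives -2; report 4 gives 0 > -2. Violating.
Others report (10, 13, 13): truth gives -2; report 4 gives 0 > -2. Violating.
Others report (13, 9, 13): truth gives -2; report 4 gives 0 > -2. Violating.
Others report (13, 10, 13): truth gives -2; report 4 gives 0 > -2. Violating.
Others report (4, 4, 4): truth gives 0; no alternative beats it.
Others report (4, 4, 9): truth gives 0; no alternative beats it.
(Checking all 64 profiles: 7 have a profitable deviation, 57 do not.)

7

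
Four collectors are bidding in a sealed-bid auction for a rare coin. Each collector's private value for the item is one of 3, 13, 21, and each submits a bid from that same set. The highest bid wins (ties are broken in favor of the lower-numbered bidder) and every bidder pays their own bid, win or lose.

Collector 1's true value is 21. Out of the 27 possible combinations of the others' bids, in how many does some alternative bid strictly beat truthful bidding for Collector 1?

Others bid (3, 3, 3): truth gives 0; bid 3 gives 18 > 0. Violating.
Others bid (3, 3, 13): truth gives 0; bid 13 gives 8 > 0. Violating.
Others bid (3, 13, 3): truth gives 0; bid 13 gives 8 > 0. Violating.
Others bid (3, 13, 13): truth gives 0; bid 13 gives 8 > 0. Violating.
Others bid (3, 3, 21): truth gives 0; no alternative beats it.
Others bid (3, 13, 21): truth gives 0; no alternative beats it.
(Checking all 27 profiles: 8 have a profitable deviation, 19 do not.)

8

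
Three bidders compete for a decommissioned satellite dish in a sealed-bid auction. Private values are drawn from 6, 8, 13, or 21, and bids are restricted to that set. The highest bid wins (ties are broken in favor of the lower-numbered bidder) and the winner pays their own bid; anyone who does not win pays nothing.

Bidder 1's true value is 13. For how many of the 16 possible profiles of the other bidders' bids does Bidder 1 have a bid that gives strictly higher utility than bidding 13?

4

Others bid (6, 6): truth gives 0; bid 6 gives 7 > 0. Violating.
Others bid (6, 8): truth gives 0; bid 8 gives 5 > 0. Violating.
Others bid (8, 6): truth gives 0; bid 8 gives 5 > 0. Violating.
Others bid (8, 8): truth gives 0; bid 8 gives 5 > 0. Violating.
Others bid (6, 13): truth gives 0; no alternative beats it.
Others bid (6, 21): truth gives 0; no alternative beats it.
(Checking all 16 profiles: 4 have a profitable deviation, 12 do not.)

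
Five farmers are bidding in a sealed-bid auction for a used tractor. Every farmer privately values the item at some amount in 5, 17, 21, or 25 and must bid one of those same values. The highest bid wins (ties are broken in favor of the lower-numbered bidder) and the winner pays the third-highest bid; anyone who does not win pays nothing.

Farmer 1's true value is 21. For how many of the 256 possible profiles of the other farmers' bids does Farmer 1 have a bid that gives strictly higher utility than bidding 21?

32

Others bid (5, 5, 5, 25): truth gives 0; bid 25 gives 16 > 0. Violating.
Others bid (5, 5, 17, 25): truth gives 0; bid 25 gives 4 > 0. Violating.
Others bid (5, 5, 25, 5): truth gives 0; bid 25 gives 16 > 0. Violating.
Others bid (5, 5, 25, 17): truth gives 0; bid 25 gives 4 > 0. Violating.
Others bid (5, 5, 5, 5): truth gives 16; no alternative beats it.
Others bid (5, 5, 5, 17): truth gives 16; no alternative beats it.
(Checking all 256 profiles: 32 have a profitable deviation, 224 do not.)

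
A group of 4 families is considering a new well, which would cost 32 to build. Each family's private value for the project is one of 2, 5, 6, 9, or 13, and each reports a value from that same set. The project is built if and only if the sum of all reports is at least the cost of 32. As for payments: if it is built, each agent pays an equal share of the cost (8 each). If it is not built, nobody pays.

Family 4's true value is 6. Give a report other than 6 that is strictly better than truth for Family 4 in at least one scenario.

2

Suppose Family 1 reports 2, Family 2 reports 13 and Family 3 reports 13.
Report 6: project built, pays 8, utility 6 - 8 = -2.
Report 2: project not built, utility 0.
So reporting 2 beats truth here (0 > -2).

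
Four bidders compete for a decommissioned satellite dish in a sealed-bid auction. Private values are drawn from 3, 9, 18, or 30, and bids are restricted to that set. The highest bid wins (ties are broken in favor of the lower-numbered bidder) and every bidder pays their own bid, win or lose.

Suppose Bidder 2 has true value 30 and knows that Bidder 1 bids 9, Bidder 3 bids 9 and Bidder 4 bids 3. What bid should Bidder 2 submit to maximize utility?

Bid 3: loses but pays 3, utility -3.
Bid 9: loses but pays 9, utility -9.
Bid 18: wins, pays 18, utility 30 - 18 = 12.
Bid 30: wins, pays 30, utility 30 - 30 = 0.
The best choice is 18 with utility 12.

18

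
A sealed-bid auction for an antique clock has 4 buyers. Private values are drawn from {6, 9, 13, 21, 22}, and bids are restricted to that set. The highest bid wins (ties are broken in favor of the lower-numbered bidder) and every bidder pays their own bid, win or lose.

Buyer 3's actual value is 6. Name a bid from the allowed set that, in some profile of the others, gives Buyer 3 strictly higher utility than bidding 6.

Suppose Buyer 1 bids 6, Buyer 2 bids 6 and Buyer 4 bids 6.
Bid 6: loses but pays 6, utility -6.
Bid 9: wins, pays 9, utility 6 - 9 = -3.
So bidding 9 beats truth here (-3 > -6).

9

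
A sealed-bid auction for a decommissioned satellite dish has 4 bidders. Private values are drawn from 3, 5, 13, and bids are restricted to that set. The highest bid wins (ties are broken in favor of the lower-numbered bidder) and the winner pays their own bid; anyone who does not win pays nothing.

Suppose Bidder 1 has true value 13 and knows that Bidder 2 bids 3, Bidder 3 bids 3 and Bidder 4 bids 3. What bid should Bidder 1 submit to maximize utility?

Bid 3: wins, pays 3, utility 13 - 3 = 10.
Bid 5: wins, pays 5, utility 13 - 5 = 8.
Bid 13: wins, pays 13, utility 13 - 13 = 0.
The best choice is 3 with utility 10.

3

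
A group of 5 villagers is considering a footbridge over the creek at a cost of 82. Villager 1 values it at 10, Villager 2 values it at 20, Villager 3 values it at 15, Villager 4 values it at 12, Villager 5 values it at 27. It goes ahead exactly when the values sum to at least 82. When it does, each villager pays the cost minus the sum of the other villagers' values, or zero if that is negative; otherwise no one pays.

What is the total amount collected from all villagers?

Total value 84 ≥ cost 82, so it is built.
Villager 1: others sum to 74; max(0, 82 - 74) = 8.
Villager 2: others sum to 64; max(0, 82 - 64) = 18.
Villager 3: others sum to 69; max(0, 82 - 69) = 13.
Villager 4: others sum to 72; max(0, 82 - 72) = 10.
Villager 5: others sum to 57; max(0, 82 - 57) = 25.
Total collected = 8 + 18 + 13 + 10 + 25 = 74.

74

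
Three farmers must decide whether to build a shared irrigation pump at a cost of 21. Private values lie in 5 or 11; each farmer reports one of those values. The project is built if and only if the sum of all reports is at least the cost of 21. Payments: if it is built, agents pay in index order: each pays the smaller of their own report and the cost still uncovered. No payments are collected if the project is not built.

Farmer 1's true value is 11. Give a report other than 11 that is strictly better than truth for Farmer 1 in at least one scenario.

5

Suppose Farmer 2 reports 5 and Farmer 3 reports 11.
Report 11: project built, pays 11, utility 11 - 11 = 0.
Report 5: project built, pays 5, utility 11 - 5 = 6.
So reporting 5 beats truth here (6 > 0).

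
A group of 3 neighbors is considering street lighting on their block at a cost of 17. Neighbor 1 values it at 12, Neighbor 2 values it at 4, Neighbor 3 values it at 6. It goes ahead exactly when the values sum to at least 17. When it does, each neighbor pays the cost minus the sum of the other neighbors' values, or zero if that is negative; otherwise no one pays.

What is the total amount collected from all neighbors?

8

Total value 22 ≥ cost 17, so it is built.
Neighbor 1: others sum to 10; max(0, 17 - 10) = 7.
Neighbor 2: others sum to 18; max(0, 17 - 18) = 0.
Neighbor 3: others sum to 16; max(0, 17 - 16) = 1.
Total collected = 7 + 0 + 1 = 8.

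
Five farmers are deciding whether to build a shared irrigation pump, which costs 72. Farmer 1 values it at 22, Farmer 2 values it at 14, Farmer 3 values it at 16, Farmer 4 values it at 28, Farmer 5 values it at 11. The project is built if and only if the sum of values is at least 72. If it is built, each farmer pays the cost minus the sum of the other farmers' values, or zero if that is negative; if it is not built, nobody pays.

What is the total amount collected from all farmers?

Total value 91 ≥ cost 72, so it is built.
Farmer 1: others sum to 69; max(0, 72 - 69) = 3.
Farmer 2: others sum to 77; max(0, 72 - 77) = 0.
Farmer 3: others sum to 75; max(0, 72 - 75) = 0.
Farmer 4: others sum to 63; max(0, 72 - 63) = 9.
Farmer 5: others sum to 80; max(0, 72 - 80) = 0.
Total collected = 3 + 0 + 0 + 9 + 0 = 12.

12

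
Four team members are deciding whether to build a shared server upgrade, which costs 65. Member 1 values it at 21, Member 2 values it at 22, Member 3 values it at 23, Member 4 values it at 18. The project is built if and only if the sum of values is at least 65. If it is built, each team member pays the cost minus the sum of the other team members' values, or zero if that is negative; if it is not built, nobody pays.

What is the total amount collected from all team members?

Total value 84 ≥ cost 65, so it is built.
Member 1: others sum to 63; max(0, 65 - 63) = 2.
Member 2: others sum to 62; max(0, 65 - 62) = 3.
Member 3: others sum to 61; max(0, 65 - 61) = 4.
Member 4: others sum to 66; max(0, 65 - 66) = 0.
Total collected = 2 + 3 + 4 + 0 = 9.

9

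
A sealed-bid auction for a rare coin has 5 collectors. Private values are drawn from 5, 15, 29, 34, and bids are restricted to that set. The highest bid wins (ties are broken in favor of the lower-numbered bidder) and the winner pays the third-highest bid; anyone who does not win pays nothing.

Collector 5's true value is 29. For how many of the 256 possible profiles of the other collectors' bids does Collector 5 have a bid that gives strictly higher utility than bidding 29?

32

Others bid (5, 5, 5, 29): truth gives 0; bid 34 gives 24 > 0. Violating.
Others bid (5, 5, 15, 29): truth gives 0; bid 34 gives 14 > 0. Violating.
Others bid (5, 5, 29, 5): truth gives 0; bid 34 gives 24 > 0. Violating.
Others bid (5, 5, 29, 15): truth gives 0; bid 34 gives 14 > 0. Violating.
Others bid (5, 5, 5, 5): truth gives 24; no alternative beats it.
Others bid (5, 5, 5, 15): truth gives 24; no alternative beats it.
(Checking all 256 profiles: 32 have a profitable deviation, 224 do not.)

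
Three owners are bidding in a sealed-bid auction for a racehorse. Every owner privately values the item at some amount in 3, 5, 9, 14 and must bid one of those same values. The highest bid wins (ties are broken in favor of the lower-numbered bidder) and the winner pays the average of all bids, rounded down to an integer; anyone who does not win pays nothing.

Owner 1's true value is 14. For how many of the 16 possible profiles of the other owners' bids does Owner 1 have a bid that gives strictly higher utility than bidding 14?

Others bid (3, 3): truth gives 8; bid 3 gives 11 > 8. Violating.
Others bid (3, 5): truth gives 7; bid 5 gives 10 > 7. Violating.
Others bid (3, 9): truth gives 6; bid 9 gives 7 > 6. Violating.
Others bid (5, 3): truth gives 7; bid 5 gives 10 > 7. Violating.
Others bid (3, 14): truth gives 4; no alternative beats it.
Others bid (5, 14): truth gives 3; no alternative beats it.
(Checking all 16 profiles: 9 have a profitable deviation, 7 do not.)

9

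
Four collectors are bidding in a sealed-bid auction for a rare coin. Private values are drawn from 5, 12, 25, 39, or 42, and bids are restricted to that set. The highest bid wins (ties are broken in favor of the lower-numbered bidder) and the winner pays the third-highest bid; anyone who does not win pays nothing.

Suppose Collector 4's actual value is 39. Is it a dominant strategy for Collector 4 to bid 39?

Consider the case where Collector 1 bids 5, Collector 2 bids 5 and Collector 3 bids 39.
Truthful bid 39: loses, pays 0, utility 0.
Bid 42 instead: wins, pays 5, utility 39 - 5 = 34.
Since 34 > 0, bidding 42 is strictly better here, so truthful bidding is not dominant.

No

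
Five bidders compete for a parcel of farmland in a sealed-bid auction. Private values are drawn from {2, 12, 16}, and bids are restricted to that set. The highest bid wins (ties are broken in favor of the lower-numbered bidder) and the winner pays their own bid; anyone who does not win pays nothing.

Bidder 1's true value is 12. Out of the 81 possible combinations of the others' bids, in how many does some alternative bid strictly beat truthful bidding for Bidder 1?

Others bid (2, 2, 2, 2): truth gives 0; bid 2 gives 10 > 0. Violating.
Others bid (2, 2, 2, 12): truth gives 0; no alternative beats it.
Others bid (2, 2, 2, 16): truth gives 0; no alternative beats it.
(Checking all 81 profiles: 1 has a profitable deviation, 80 do not.)

1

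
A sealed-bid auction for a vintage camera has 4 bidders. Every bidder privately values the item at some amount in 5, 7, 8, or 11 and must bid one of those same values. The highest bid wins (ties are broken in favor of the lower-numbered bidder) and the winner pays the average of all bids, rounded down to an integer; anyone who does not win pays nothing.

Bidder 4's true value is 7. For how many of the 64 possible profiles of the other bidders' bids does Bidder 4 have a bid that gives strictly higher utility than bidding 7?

Others bid (5, 5, 7): truth gives 0; bid 8 gives 1 > 0. Violating.
Others bid (5, 7, 5): truth gives 0; bid 8 gives 1 > 0. Violating.
Others bid (5, 7, 7): truth gives 0; bid 8 gives 1 > 0. Violating.
Others bid (7, 5, 5): truth gives 0; bid 8 gives 1 > 0. Violating.
Others bid (5, 5, 5): truth gives 2; no alternative beats it.
Others bid (5, 5, 8): truth gives 0; no alternative beats it.
(Checking all 64 profiles: 6 have a profitable deviation, 58 do not.)

6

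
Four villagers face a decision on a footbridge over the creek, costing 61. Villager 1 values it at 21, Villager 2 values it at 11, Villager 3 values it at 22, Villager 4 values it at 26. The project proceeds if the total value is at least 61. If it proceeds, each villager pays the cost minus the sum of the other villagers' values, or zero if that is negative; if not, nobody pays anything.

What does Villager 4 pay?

7

Total value 80 ≥ cost 61, so the project is built.
The other villagers' values sum to 54.
Cost minus that sum is 61 - 54 = 7.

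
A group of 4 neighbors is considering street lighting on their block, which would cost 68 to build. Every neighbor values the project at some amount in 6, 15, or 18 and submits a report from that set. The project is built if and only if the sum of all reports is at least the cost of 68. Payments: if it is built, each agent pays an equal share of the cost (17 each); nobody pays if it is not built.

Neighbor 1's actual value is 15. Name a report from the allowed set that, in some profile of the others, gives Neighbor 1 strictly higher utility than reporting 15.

6

Suppose Neighbor 2 reports 18, Neighbor 3 reports 18 and Neighbor 4 reports 18.
Report 15: project built, pays 17, utility 15 - 17 = -2.
Report 6: project not built, utility 0.
So reporting 6 beats truth here (0 > -2).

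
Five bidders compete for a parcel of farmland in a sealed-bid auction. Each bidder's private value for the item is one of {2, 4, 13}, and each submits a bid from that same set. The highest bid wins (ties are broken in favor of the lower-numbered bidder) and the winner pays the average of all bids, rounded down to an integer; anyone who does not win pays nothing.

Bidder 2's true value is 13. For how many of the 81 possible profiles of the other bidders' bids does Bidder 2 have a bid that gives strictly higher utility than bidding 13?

8

Others bid (2, 2, 2, 2): truth gives 9; bid 4 gives 11 > 9. Violating.
Others bid (2, 2, 2, 4): truth gives 9; bid 4 gives 11 > 9. Violating.
Others bid (2, 2, 4, 2): truth gives 9; bid 4 gives 11 > 9. Violating.
Others bid (2, 2, 4, 4): truth gives 8; bid 4 gives 10 > 8. Violating.
Others bid (2, 2, 2, 13): truth gives 7; no alternative beats it.
Others bid (2, 2, 4, 13): truth gives 7; no alternative beats it.
(Checking all 81 profiles: 8 have a profitable deviation, 73 do not.)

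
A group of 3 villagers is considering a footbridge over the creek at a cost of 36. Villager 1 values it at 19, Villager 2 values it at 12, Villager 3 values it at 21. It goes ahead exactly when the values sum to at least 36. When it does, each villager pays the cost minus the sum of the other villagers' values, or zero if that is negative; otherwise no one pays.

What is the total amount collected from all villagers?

8

Total value 52 ≥ cost 36, so it is built.
Villager 1: others sum to 33; max(0, 36 - 33) = 3.
Villager 2: others sum to 40; max(0, 36 - 40) = 0.
Villager 3: others sum to 31; max(0, 36 - 31) = 5.
Total collected = 3 + 0 + 5 = 8.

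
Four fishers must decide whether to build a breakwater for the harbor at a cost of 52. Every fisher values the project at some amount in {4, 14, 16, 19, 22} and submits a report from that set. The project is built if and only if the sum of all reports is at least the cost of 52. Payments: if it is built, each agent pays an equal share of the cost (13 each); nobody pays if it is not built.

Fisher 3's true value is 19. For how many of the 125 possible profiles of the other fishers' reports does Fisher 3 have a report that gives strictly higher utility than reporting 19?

Others report (4, 4, 22): truth gives 0; report 22 gives 6 > 0. Violating.
Others report (4, 14, 14): truth gives 0; report 22 gives 6 > 0. Violating.
Others report (4, 22, 4): truth gives 0; report 22 gives 6 > 0. Violating.
Others report (14, 4, 14): truth gives 0; report 22 gives 6 > 0. Violating.
Others report (4, 4, 4): truth gives 0; no alternative beats it.
Others report (4, 4, 14): truth gives 0; no alternative beats it.
(Checking all 125 profiles: 6 have a profitable deviation, 119 do not.)

6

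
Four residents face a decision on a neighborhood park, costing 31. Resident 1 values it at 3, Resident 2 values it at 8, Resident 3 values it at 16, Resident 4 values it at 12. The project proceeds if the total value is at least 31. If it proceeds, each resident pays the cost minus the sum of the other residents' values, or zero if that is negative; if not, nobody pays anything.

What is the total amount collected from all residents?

Total value 39 ≥ cost 31, so it is built.
Resident 1: others sum to 36; max(0, 31 - 36) = 0.
Resident 2: others sum to 31; max(0, 31 - 31) = 0.
Resident 3: others sum to 23; max(0, 31 - 23) = 8.
Resident 4: others sum to 27; max(0, 31 - 27) = 4.
Total collected = 0 + 0 + 8 + 4 = 12.

12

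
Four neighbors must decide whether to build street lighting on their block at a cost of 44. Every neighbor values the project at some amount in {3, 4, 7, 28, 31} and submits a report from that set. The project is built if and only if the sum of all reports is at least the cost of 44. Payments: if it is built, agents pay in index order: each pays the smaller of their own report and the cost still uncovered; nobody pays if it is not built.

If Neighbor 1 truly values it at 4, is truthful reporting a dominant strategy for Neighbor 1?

Consider the case where Neighbor 2 reports 3, Neighbor 3 reports 7 and Neighbor 4 reports 31.
Truthful report 4: project built, pays 4, utility 4 - 4 = 0.
Report 3 instead: project built, pays 3, utility 4 - 3 = 1.
Since 1 > 0, reporting 3 is strictly better here, so truthful reporting is not dominant.

No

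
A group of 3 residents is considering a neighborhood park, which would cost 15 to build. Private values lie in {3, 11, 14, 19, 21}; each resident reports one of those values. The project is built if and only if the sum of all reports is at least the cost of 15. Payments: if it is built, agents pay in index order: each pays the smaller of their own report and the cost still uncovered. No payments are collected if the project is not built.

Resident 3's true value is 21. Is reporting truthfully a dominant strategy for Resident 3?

Check each profile of the others' reports and compare truth against every alternative report.
Others report (3, 14): truth gives 21, best alternative gives 21.
Others report (3, 19): truth gives 21, best alternative gives 21.
Others report (3, 21): truth gives 21, best alternative gives 21.
Others report (11, 11): truth gives 21, best alternative gives 21.
Others report (11, 14): truth gives 21, best alternative gives 21.
Others report (11, 19): truth gives 21, best alternative gives 21.
(Remaining 19 profiles checked similarly; truth is weakly best in each.)
In every case the truthful report is at least as good as any alternative, so it is a dominant strategy.

Yes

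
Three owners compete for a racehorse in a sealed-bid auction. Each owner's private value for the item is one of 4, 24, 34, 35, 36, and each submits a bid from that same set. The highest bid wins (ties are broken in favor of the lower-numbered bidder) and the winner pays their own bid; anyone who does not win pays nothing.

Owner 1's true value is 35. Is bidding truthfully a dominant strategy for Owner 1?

No

Consider the case where Owner 2 bids 4 and Owner 3 bids 4.
Truthful bid 35: wins, pays 35, utility 35 - 35 = 0.
Bid 4 instead: wins, pays 4, utility 35 - 4 = 31.
Since 31 > 0, bidding 4 is strictly better here, so truthful bidding is not dominant.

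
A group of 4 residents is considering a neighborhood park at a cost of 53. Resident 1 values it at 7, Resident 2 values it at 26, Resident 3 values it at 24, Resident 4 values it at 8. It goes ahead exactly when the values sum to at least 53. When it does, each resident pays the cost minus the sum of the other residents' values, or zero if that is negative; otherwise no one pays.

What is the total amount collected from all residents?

Total value 65 ≥ cost 53, so it is built.
Resident 1: others sum to 58; max(0, 53 - 58) = 0.
Resident 2: others sum to 39; max(0, 53 - 39) = 14.
Resident 3: others sum to 41; max(0, 53 - 41) = 12.
Resident 4: others sum to 57; max(0, 53 - 57) = 0.
Total collected = 0 + 14 + 12 + 0 = 26.

26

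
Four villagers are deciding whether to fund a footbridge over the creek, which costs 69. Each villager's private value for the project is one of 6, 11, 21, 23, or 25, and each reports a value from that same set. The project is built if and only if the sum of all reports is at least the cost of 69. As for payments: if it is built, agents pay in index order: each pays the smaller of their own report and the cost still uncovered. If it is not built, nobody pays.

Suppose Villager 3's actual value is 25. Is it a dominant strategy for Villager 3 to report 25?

No

Consider the case where Villager 1 reports 6, Villager 2 reports 21 and Villager 4 reports 21.
Truthful report 25: project built, pays 25, utility 25 - 25 = 0.
Report 21 instead: project built, pays 21, utility 25 - 21 = 4.
Since 4 > 0, reporting 21 is strictly better here, so truthful reporting is not dominant.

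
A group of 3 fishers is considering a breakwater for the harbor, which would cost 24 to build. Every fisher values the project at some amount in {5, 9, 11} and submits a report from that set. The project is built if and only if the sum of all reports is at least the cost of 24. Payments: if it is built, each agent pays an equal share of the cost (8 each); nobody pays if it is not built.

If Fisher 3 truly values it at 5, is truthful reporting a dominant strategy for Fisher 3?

Yes

Check each profile of the others' reports and compare truth against every alternative report.
Others report (5, 11): truth gives 0, best alternative gives -3.
Others report (9, 9): truth gives 0, best alternative gives -3.
Others report (11, 5): truth gives 0, best alternative gives -3.
Others report (9, 11): truth gives -3, best alternative gives -3.
Others report (11, 9): truth gives -3, best alternative gives -3.
Others report (11, 11): truth gives -3, best alternative gives -3.
(Remaining 3 profiles checked similarly; truth is weakly best in each.)
In every case the truthful report is at least as good as any alternative, so it is a dominant strategy.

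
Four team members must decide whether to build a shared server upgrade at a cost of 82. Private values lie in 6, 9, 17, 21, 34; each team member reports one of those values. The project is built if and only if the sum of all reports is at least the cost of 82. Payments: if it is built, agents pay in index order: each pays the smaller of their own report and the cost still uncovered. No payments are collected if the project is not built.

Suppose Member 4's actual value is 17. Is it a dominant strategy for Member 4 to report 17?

Check each profile of the others' reports and compare truth against every alternative report.
Others report (17, 34, 34): truth gives 17, best alternative gives 17.
Others report (21, 34, 34): truth gives 17, best alternative gives 17.
Others report (34, 17, 34): truth gives 17, best alternative gives 17.
Others report (34, 21, 34): truth gives 17, best alternative gives 17.
Others report (34, 34, 17): truth gives 17, best alternative gives 17.
Others report (34, 34, 21): truth gives 17, best alternative gives 17.
(Remaining 119 profiles checked similarly; truth is weakly best in each.)
In every case the truthful report is at least as good as any alternative, so it is a dominant strategy.

Yes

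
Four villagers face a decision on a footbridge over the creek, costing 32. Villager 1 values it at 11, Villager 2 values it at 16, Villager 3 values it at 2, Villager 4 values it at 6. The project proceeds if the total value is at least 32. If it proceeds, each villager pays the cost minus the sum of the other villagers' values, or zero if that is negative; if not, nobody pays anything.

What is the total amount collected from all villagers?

Total value 35 ≥ cost 32, so it is built.
Villager 1: others sum to 24; max(0, 32 - 24) = 8.
Villager 2: others sum to 19; max(0, 32 - 19) = 13.
Villager 3: others sum to 33; max(0, 32 - 33) = 0.
Villager 4: others sum to 29; max(0, 32 - 29) = 3.
Total collected = 8 + 13 + 0 + 3 = 24.

24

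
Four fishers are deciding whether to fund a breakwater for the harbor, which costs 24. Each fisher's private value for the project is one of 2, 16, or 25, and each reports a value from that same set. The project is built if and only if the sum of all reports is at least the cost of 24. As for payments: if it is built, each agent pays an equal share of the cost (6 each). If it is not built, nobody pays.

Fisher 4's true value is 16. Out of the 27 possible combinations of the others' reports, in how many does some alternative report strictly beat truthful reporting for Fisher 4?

1

Others report (2, 2, 2): truth gives 0; report 25 gives 10 > 0. Violating.
Others report (2, 2, 16): truth gives 10; no alternative beats it.
Others report (2, 2, 25): truth gives 10; no alternative beats it.
(Checking all 27 profiles: 1 has a profitable deviation, 26 do not.)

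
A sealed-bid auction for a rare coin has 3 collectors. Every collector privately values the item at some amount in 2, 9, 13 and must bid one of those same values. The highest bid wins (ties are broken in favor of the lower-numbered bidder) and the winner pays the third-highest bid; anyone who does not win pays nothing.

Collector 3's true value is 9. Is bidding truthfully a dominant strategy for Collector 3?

No

Consider the case where Collector 1 bids 2 and Collector 2 bids 9.
Truthful bid 9: loses, pays 0, utility 0.
Bid 13 instead: wins, pays 2, utility 9 - 2 = 7.
Since 7 > 0, bidding 13 is strictly better here, so truthful bidding is not dominant.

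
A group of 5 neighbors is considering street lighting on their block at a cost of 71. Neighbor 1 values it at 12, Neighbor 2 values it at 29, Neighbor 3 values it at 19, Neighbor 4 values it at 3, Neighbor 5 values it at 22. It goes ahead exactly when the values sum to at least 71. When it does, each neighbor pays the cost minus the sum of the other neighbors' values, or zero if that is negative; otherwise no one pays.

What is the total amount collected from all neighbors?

28

Total value 85 ≥ cost 71, so it is built.
Neighbor 1: others sum to 73; max(0, 71 - 73) = 0.
Neighbor 2: others sum to 56; max(0, 71 - 56) = 15.
Neighbor 3: others sum to 66; max(0, 71 - 66) = 5.
Neighbor 4: others sum to 82; max(0, 71 - 82) = 0.
Neighbor 5: others sum to 63; max(0, 71 - 63) = 8.
Total collected = 0 + 15 + 5 + 0 + 8 = 28.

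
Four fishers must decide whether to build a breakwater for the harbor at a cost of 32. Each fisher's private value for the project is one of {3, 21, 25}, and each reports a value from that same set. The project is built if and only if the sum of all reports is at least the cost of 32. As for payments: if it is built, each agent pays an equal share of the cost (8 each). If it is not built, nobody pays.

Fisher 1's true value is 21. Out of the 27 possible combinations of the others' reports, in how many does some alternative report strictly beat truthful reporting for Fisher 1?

1

Others report (3, 3, 3): truth gives 0; report 25 gives 13 > 0. Violating.
Others report (3, 3, 21): truth gives 13; no alternative beats it.
Others report (3, 3, 25): truth gives 13; no alternative beats it.
(Checking all 27 profiles: 1 has a profitable deviation, 26 do not.)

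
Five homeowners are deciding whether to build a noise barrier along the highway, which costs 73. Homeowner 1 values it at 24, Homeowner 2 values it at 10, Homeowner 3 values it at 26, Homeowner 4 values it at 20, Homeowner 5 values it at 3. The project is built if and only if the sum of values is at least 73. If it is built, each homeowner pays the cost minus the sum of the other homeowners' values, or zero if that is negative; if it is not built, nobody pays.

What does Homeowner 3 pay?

Total value 83 ≥ cost 73, so the project is built.
The other homeowners' values sum to 57.
Cost minus that sum is 73 - 57 = 16.

16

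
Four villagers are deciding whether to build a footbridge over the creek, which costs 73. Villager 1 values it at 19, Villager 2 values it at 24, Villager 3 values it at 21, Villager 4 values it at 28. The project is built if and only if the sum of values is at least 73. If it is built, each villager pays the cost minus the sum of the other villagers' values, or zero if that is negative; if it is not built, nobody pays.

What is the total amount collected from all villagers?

16

Total value 92 ≥ cost 73, so it is built.
Villager 1: others sum to 73; max(0, 73 - 73) = 0.
Villager 2: others sum to 68; max(0, 73 - 68) = 5.
Villager 3: others sum to 71; max(0, 73 - 71) = 2.
Villager 4: others sum to 64; max(0, 73 - 64) = 9.
Total collected = 0 + 5 + 2 + 9 = 16.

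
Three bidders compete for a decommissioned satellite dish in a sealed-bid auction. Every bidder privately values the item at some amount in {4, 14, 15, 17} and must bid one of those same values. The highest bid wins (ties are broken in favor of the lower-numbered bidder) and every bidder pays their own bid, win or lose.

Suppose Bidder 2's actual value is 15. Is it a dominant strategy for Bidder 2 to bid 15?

Consider the case where Bidder 1 bids 4 and Bidder 3 bids 4.
Truthful bid 15: wins, pays 15, utility 15 - 15 = 0.
Bid 14 instead: wins, pays 14, utility 15 - 14 = 1.
Since 1 > 0, bidding 14 is strictly better here, so truthful bidding is not dominant.

No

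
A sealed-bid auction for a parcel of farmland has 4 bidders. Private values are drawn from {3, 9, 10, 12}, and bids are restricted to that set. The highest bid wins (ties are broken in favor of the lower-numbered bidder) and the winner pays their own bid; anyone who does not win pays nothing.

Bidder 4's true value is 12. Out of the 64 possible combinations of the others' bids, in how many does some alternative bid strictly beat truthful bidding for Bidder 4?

8

Others bid (3, 3, 3): truth gives 0; bid 9 gives 3 > 0. Violating.
Others bid (3, 3, 9): truth gives 0; bid 10 gives 2 > 0. Violating.
Others bid (3, 9, 3): truth gives 0; bid 10 gives 2 > 0. Violating.
Others bid (3, 9, 9): truth gives 0; bid 10 gives 2 > 0. Violating.
Others bid (3, 3, 10): truth gives 0; no alternative beats it.
Others bid (3, 3, 12): truth gives 0; no alternative beats it.
(Checking all 64 profiles: 8 have a profitable deviation, 56 do not.)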